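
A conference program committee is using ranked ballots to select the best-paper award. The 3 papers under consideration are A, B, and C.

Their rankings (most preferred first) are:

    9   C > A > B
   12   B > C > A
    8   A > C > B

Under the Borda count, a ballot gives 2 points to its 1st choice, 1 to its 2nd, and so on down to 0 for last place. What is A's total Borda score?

25

Borda scores:
  A: 9·1 + 12·0 + 8·2 = 25
  B: 9·0 + 12·2 + 8·0 = 24
  C: 9·2 + 12·1 + 8·1 = 38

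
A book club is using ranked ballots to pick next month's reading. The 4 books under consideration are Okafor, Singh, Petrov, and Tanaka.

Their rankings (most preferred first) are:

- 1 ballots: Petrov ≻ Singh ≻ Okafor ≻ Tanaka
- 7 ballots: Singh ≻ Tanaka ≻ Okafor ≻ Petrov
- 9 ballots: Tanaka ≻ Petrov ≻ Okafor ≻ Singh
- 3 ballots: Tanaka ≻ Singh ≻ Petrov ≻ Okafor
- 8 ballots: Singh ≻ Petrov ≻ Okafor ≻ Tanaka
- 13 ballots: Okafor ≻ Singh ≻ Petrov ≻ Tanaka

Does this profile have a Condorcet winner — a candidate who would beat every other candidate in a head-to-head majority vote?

No

Head-to-head results (41 voters total):
Okafor vs Singh: Okafor wins 22–19.
Okafor vs Petrov: Petrov wins 21–20.
Okafor vs Tanaka: Okafor wins 22–19.
Singh vs Petrov: Singh wins 31–10.
Singh vs Tanaka: Singh wins 29–12.
Petrov vs Tanaka: Petrov wins 22–19.
No candidate beats all others: Okafor beats Singh beats Petrov beats Okafor, a majority cycle.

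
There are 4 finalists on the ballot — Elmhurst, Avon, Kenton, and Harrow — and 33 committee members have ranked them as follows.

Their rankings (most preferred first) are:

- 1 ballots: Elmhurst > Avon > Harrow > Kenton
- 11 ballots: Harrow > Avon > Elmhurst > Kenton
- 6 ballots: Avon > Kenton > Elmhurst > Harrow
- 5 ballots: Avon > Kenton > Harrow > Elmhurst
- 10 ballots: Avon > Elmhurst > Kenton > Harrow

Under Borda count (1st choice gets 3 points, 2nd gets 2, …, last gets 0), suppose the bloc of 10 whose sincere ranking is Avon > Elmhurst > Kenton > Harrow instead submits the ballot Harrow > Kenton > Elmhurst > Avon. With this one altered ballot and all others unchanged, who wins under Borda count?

Harrow

Borda totals with the altered ballot: Elmhurst 30, Avon 57, Kenton 42, Harrow 69.
The switch changes the winner from Avon to Harrow.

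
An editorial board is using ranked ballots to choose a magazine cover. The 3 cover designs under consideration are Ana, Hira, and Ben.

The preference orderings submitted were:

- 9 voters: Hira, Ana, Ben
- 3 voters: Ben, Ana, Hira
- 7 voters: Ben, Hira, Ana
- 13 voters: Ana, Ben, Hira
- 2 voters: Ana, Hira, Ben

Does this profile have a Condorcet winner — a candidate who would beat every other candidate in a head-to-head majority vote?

Head-to-head results (34 voters total):
Ana vs Hira: Ana wins 18–16.
Ana vs Ben: Ana wins 24–10.
Hira vs Ben: Ben wins 23–11.
Ana beats each rival — Hira (18–16), Ben (24–10) — so Ana is the Condorcet winner.

Yes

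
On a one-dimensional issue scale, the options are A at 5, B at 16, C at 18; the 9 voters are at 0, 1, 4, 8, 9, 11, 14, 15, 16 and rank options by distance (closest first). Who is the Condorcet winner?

With single-peaked preferences on a line, the Condorcet winner is the candidate closest to the median voter.
The median voter (position 9) is closest to A at 5.
Check: A vs B — voters closer to A: 5 of 9.

A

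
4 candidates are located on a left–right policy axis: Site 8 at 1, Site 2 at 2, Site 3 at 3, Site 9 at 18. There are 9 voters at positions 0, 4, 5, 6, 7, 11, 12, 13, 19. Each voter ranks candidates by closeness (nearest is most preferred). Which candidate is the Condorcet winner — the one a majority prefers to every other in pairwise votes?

Site 3

With single-peaked preferences on a line, the Condorcet winner is the candidate closest to the median voter.
The median voter (position 7) is closest to Site 3 at 3.
Check: Site 3 vs Site 2 — voters closer to Site 3: 8 of 9.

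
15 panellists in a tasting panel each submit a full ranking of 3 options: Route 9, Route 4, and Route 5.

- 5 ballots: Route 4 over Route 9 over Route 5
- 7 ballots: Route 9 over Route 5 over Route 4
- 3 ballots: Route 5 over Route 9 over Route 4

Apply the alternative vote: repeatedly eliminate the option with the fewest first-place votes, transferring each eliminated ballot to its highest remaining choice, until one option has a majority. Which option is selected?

Route 9

Round 1: Route 9 7, Route 4 5, Route 5 3. Route 5 has the fewest and is eliminated.
Round 2: Route 9 10, Route 4 5. Route 9 has a majority.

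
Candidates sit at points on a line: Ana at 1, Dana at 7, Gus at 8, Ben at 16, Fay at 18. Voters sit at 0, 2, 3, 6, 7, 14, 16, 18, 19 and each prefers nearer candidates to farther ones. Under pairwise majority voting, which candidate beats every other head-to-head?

Dana

With single-peaked preferences on a line, the Condorcet winner is the candidate closest to the median voter.
The median voter (position 7) is closest to Dana at 7.
Check: Dana vs Fay — voters closer to Dana: 5 of 9.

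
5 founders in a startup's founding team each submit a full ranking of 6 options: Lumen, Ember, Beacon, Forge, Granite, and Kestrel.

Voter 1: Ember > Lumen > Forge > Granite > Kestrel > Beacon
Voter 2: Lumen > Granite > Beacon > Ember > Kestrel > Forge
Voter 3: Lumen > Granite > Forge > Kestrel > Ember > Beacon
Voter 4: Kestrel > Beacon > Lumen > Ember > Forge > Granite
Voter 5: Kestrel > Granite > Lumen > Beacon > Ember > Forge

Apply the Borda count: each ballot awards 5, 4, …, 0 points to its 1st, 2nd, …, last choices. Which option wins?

Borda scores:
  Lumen: 4 + 5 + 5 + 3 + 3 = 20
  Ember: 5 + 2 + 1 + 2 + 1 = 11
  Beacon: 0 + 3 + 0 + 4 + 2 = 9
  Forge: 3 + 0 + 3 + 1 + 0 = 7
  Granite: 2 + 4 + 4 + 0 + 4 = 14
  Kestrel: 1 + 1 + 2 + 5 + 5 = 14
Lumen has the highest total.

Lumen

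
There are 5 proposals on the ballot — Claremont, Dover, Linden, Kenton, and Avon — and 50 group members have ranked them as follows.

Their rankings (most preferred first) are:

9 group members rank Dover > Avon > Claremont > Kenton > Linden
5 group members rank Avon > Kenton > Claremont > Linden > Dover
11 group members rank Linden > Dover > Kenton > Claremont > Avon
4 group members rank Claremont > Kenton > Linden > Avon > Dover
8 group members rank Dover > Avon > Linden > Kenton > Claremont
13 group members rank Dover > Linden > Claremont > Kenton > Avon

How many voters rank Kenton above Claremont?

24

Ballots ranking Kenton above Claremont: 5+11+8 = 24.
Ballots ranking Claremont above Kenton: 9+4+13 = 26.
So 24 of 50 voters prefer Kenton to Claremont.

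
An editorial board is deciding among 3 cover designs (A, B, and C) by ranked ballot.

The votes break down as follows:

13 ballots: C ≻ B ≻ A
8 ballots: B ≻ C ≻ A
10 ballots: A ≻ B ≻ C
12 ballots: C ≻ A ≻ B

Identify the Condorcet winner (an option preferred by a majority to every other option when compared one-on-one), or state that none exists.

C

Head-to-head results (43 voters total):
A vs B: A wins 22–21.
A vs C: C wins 33–10.
B vs C: C wins 25–18.
C beats each rival — A (33–10), B (25–18) — so C is the Condorcet winner.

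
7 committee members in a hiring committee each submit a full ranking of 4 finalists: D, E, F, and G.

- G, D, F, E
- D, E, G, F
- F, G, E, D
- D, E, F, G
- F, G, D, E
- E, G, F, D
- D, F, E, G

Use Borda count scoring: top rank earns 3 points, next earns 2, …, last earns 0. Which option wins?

Borda scores:
  D: 2 + 3 + 0 + 3 + 1 + 0 + 3 = 12
  E: 0 + 2 + 1 + 2 + 0 + 3 + 1 = 9
  F: 1 + 0 + 3 + 1 + 3 + 1 + 2 = 11
  G: 3 + 1 + 2 + 0 + 2 + 2 + 0 = 10
D has the highest total.

D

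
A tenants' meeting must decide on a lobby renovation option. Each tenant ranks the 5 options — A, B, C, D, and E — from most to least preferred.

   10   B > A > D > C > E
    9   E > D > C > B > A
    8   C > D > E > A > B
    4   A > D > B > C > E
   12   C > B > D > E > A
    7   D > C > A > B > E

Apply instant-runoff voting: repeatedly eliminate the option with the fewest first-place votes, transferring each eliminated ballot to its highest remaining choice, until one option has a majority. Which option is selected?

D

Round 1: C 20, B 10, E 9, D 7, A 4. A has the fewest and is eliminated.
Round 2: C 20, D 11, B 10, E 9. E has the fewest and is eliminated.
Round 3: C 20, D 20, B 10. B has the fewest and is eliminated.
Round 4: D 30, C 20. D has a majority.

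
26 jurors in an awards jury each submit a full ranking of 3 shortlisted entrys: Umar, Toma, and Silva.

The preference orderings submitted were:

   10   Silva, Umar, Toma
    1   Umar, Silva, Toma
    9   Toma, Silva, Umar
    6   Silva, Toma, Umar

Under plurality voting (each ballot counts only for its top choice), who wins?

Silva

First-place vote totals:
  Umar: 1
  Toma: 9
  Silva: 16
Silva has the most first-place votes.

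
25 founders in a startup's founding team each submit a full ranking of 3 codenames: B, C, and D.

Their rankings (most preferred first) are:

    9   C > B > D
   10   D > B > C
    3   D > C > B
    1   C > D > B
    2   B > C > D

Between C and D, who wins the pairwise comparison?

D

Ballots ranking C above D: 9+1+2 = 12.
Ballots ranking D above C: 10+3 = 13.
D wins the head-to-head, 13–12.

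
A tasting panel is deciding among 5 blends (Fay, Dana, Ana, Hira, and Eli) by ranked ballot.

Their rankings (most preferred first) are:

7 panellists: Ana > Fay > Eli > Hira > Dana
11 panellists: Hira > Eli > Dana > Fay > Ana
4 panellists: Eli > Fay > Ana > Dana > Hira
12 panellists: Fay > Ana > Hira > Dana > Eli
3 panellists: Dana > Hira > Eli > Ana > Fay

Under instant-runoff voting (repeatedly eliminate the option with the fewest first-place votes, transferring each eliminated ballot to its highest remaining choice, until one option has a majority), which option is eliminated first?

Round 1: Fay 12, Hira 11, Ana 7, Eli 4, Dana 3. Dana has the fewest and is eliminated.
Round 2: Hira 14, Fay 12, Ana 7, Eli 4. Eli has the fewest and is eliminated.
Round 3: Fay 16, Hira 14, Ana 7. Ana has the fewest and is eliminated.
Round 4: Fay 23, Hira 14. Fay has a majority.

Dana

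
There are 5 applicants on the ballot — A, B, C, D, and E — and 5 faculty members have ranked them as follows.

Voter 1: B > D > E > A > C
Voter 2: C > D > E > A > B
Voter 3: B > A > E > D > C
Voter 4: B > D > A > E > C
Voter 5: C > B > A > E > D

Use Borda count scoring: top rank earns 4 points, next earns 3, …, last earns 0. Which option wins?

Borda scores:
  A: 1 + 1 + 3 + 2 + 2 = 9
  B: 4 + 0 + 4 + 4 + 3 = 15
  C: 0 + 4 + 0 + 0 + 4 = 8
  D: 3 + 3 + 1 + 3 + 0 = 10
  E: 2 + 2 + 2 + 1 + 1 = 8
B has the highest total.

B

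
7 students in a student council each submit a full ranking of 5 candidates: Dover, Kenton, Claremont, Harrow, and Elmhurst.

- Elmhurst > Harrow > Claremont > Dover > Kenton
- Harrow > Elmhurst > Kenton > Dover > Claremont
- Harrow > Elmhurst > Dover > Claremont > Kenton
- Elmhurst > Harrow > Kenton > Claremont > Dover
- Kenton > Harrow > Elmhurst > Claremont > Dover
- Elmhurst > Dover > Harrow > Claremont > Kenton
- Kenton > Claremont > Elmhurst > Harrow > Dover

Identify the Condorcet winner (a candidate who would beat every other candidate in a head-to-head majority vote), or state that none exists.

Elmhurst

Head-to-head results (7 voters total):
Dover vs Kenton: Kenton wins 4–3.
Dover vs Claremont: Claremont wins 4–3.
Dover vs Harrow: Harrow wins 6–1.
Dover vs Elmhurst: Elmhurst wins 7–0.
Kenton vs Claremont: Kenton wins 4–3.
Kenton vs Harrow: Harrow wins 5–2.
Kenton vs Elmhurst: Elmhurst wins 5–2.
Claremont vs Harrow: Harrow wins 6–1.
Claremont vs Elmhurst: Elmhurst wins 6–1.
Harrow vs Elmhurst: Elmhurst wins 4–3.
Elmhurst beats each rival — Dover (7–0), Kenton (5–2), Claremont (6–1), Harrow (4–3) — so Elmhurst is the Condorcet winner.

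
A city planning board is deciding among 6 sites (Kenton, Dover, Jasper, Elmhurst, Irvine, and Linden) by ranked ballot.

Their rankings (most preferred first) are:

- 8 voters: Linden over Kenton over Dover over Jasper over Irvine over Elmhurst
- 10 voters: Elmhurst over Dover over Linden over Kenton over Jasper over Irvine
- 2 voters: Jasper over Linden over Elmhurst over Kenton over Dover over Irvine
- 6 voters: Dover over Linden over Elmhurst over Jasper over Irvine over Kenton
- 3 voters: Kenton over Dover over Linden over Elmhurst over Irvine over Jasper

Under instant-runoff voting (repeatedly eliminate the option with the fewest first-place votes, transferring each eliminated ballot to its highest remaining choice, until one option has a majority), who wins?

Linden

Round 1: Elmhurst 10, Linden 8, Dover 6, Kenton 3, Jasper 2, Irvine 0. Irvine has the fewest and is eliminated.
Round 2: Elmhurst 10, Linden 8, Dover 6, Kenton 3, Jasper 2. Jasper has the fewest and is eliminated.
Round 3: Elmhurst 10, Linden 10, Dover 6, Kenton 3. Kenton has the fewest and is eliminated.
Round 4: Elmhurst 10, Linden 10, Dover 9. Dover has the fewest and is eliminated.
Round 5: Linden 19, Elmhurst 10. Linden has a majority.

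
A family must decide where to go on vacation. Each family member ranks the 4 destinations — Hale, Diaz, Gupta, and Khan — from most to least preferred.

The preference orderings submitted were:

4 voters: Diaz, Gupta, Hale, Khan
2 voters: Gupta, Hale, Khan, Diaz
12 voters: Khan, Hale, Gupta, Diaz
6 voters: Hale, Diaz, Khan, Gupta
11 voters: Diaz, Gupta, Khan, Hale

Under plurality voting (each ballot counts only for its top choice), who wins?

First-place vote totals:
  Hale: 6
  Diaz: 15
  Gupta: 2
  Khan: 12
Diaz has the most first-place votes.

Diaz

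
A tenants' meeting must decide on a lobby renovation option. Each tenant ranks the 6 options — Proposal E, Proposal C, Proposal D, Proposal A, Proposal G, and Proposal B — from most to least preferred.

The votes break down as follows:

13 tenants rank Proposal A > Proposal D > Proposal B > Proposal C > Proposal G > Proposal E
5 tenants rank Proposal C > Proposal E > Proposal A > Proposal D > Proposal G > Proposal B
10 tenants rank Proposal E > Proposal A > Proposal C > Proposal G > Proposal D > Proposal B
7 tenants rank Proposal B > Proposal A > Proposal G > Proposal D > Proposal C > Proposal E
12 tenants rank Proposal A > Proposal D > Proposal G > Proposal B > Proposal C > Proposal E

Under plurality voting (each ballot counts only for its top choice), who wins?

First-place vote totals:
  Proposal E: 10
  Proposal C: 5
  Proposal D: 0
  Proposal A: 25
  Proposal G: 0
  Proposal B: 7
Proposal A has the most first-place votes.

Proposal A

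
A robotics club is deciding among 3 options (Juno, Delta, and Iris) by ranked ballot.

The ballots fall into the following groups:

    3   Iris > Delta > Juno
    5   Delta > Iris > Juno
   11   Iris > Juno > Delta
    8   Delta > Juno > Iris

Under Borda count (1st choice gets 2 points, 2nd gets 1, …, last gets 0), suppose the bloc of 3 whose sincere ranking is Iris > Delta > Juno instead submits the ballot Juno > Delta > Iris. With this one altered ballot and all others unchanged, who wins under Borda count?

Borda totals with the altered ballot: Juno 25, Delta 29, Iris 27.
The switch changes the winner from Iris to Delta.

Delta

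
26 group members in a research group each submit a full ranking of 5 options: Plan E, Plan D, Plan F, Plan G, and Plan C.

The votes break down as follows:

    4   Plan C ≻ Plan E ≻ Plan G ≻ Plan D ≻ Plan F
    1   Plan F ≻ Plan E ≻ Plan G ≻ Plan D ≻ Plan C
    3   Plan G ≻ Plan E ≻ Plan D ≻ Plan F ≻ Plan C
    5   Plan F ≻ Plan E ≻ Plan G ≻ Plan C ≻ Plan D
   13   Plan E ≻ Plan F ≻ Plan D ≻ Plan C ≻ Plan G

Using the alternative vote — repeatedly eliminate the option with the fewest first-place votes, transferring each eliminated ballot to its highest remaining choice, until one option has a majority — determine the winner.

Plan E

Round 1: Plan E 13, Plan F 6, Plan C 4, Plan G 3, Plan D 0. Plan D has the fewest and is eliminated.
Round 2: Plan E 13, Plan F 6, Plan C 4, Plan G 3. Plan G has the fewest and is eliminated.
Round 3: Plan E 16, Plan F 6, Plan C 4. Plan E has a majority.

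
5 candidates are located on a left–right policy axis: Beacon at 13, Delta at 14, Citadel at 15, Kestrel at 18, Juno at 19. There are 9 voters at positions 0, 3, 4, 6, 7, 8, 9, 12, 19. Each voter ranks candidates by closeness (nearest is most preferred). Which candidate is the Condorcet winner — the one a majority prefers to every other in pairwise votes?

Beacon

With single-peaked preferences on a line, the Condorcet winner is the candidate closest to the median voter.
The median voter (position 7) is closest to Beacon at 13.
Check: Beacon vs Kestrel — voters closer to Beacon: 8 of 9.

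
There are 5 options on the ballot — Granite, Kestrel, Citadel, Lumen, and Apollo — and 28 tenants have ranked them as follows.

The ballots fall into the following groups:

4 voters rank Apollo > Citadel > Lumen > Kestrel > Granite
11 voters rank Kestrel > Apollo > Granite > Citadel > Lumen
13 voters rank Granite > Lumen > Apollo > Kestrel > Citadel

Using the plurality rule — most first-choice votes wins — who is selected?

Granite

First-place vote totals:
  Granite: 13
  Kestrel: 11
  Citadel: 0
  Lumen: 0
  Apollo: 4
Granite has the most first-place votes.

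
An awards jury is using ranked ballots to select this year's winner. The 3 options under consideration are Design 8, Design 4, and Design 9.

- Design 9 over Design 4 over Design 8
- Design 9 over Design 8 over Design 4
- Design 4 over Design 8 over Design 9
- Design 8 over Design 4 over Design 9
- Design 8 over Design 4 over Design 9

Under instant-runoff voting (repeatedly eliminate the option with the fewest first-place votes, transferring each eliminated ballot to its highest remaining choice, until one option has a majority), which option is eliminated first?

Round 1: Design 8 2, Design 9 2, Design 4 1. Design 4 has the fewest and is eliminated.
Round 2: Design 8 3, Design 9 2. Design 8 has a majority.

Design 4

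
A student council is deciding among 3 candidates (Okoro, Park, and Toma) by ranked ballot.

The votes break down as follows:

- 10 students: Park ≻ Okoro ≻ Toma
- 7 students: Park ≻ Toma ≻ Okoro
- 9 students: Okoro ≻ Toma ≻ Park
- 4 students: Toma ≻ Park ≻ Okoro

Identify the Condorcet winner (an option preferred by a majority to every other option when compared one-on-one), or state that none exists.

Park

Head-to-head results (30 voters total):
Okoro vs Park: Park wins 21–9.
Okoro vs Toma: Okoro wins 19–11.
Park vs Toma: Park wins 17–13.
Park beats each rival — Okoro (21–9), Toma (17–13) — so Park is the Condorcet winner.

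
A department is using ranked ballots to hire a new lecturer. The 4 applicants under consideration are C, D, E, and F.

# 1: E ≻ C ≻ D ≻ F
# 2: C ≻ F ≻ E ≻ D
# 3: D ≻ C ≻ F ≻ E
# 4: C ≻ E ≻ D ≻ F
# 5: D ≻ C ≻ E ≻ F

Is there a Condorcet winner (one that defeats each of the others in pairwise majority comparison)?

Yes

Head-to-head results (5 voters total):
C vs D: C wins 3–2.
C vs E: C wins 4–1.
C vs F: C wins 5–0.
D vs E: E wins 3–2.
D vs F: D wins 4–1.
E vs F: E wins 3–2.
C beats each rival — D (3–2), E (4–1), F (5–0) — so C is the Condorcet winner.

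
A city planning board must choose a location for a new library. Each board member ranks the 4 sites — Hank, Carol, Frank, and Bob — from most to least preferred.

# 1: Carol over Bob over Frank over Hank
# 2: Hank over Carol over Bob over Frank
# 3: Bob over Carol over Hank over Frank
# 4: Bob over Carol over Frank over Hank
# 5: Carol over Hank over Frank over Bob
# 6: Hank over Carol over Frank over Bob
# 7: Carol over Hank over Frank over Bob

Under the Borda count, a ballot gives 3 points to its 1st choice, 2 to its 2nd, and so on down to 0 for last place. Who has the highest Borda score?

Borda scores:
  Hank: 0 + 3 + 1 + 0 + 2 + 3 + 2 = 11
  Carol: 3 + 2 + 2 + 2 + 3 + 2 + 3 = 17
  Frank: 1 + 0 + 0 + 1 + 1 + 1 + 1 = 5
  Bob: 2 + 1 + 3 + 3 + 0 + 0 + 0 = 9
Carol has the highest total.

Carol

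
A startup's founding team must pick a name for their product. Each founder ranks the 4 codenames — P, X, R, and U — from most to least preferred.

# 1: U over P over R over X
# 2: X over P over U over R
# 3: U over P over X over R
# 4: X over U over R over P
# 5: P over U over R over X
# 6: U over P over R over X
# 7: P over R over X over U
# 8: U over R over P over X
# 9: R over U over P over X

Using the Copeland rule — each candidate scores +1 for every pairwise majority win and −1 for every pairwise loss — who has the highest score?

Pairwise results:
  P vs X: P wins 7–2.
  P vs R: P wins 6–3.
  P vs U: U wins 6–3.
  X vs R: R wins 6–3.
  X vs U: U wins 6–3.
  R vs U: U wins 7–2.
Copeland scores (wins − losses):
  P: 2 − 1 = 1
  X: 0 − 3 = -3
  R: 1 − 2 = -1
  U: 3 − 0 = 3
U has the best Copeland score.

U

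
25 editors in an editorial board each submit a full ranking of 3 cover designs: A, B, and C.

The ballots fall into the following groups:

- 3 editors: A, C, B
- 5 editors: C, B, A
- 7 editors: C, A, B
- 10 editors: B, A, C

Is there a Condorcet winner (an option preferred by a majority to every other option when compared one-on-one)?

No

Head-to-head results (25 voters total):
A vs B: B wins 15–10.
A vs C: A wins 13–12.
B vs C: C wins 15–10.
No candidate beats all others: A beats C beats B beats A, a majority cycle.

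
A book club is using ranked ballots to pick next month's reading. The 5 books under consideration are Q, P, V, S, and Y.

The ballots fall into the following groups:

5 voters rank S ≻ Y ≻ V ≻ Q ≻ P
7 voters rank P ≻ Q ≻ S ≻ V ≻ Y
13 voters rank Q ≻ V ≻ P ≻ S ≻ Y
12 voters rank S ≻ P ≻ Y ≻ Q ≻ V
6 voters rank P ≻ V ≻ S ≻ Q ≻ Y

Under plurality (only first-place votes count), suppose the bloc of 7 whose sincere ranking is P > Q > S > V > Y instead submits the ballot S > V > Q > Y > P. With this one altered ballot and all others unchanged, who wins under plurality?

First-place totals with the altered ballot: Q 13, P 6, V 0, S 24, Y 0.
The winner is unchanged: still S.

S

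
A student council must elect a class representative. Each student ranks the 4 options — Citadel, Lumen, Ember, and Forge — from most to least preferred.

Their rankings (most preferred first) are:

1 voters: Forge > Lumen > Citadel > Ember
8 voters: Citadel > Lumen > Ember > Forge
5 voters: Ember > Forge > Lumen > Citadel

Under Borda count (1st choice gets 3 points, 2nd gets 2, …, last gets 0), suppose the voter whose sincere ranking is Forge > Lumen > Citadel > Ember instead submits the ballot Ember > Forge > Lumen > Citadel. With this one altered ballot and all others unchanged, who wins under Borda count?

Borda totals with the altered ballot: Citadel 24, Lumen 22, Ember 26, Forge 12.
The switch changes the winner from Citadel to Ember.

Ember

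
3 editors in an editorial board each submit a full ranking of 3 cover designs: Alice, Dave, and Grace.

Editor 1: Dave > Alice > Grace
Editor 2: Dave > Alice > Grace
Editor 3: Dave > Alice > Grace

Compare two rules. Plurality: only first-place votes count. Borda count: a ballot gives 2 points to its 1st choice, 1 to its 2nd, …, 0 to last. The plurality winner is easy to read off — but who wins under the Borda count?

Dave

Plurality first-place counts: Alice 0, Dave 3, Grace 0 → Dave.
Borda totals: Alice 3, Dave 6, Grace 0 → Dave.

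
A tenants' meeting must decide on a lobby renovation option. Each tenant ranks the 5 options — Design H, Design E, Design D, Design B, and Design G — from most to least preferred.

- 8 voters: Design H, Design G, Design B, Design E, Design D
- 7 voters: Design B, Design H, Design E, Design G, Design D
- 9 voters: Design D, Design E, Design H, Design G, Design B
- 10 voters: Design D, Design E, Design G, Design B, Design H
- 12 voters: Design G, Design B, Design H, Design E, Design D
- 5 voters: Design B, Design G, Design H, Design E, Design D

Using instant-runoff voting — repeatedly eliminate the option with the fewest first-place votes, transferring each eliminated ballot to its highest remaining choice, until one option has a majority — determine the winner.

Round 1: Design D 19, Design B 12, Design G 12, Design H 8, Design E 0. Design E has the fewest and is eliminated.
Round 2: Design D 19, Design B 12, Design G 12, Design H 8. Design H has the fewest and is eliminated.
Round 3: Design G 20, Design D 19, Design B 12. Design B has the fewest and is eliminated.
Round 4: Design G 32, Design D 19. Design G has a majority.

Design G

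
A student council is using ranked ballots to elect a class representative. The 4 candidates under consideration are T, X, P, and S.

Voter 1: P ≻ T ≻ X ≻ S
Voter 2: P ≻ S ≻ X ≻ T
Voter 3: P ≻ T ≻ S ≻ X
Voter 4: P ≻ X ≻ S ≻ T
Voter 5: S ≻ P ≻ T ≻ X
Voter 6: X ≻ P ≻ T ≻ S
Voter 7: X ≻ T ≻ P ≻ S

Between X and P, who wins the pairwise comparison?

P

Ballots ranking X above P: 2.
Ballots ranking P above X: 5.
P wins the head-to-head, 5–2.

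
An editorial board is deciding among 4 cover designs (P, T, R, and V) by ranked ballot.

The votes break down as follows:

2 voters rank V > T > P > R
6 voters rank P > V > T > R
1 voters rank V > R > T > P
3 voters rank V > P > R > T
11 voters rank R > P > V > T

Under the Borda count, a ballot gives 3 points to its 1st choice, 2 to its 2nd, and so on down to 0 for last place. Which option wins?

P

Borda scores:
  P: 2·1 + 6·3 + 0 + 3·2 + 11·2 = 48
  T: 2·2 + 6·1 + 1 + 3·0 + 11·0 = 11
  R: 2·0 + 6·0 + 2 + 3·1 + 11·3 = 38
  V: 2·3 + 6·2 + 3 + 3·3 + 11·1 = 41
P has the highest total.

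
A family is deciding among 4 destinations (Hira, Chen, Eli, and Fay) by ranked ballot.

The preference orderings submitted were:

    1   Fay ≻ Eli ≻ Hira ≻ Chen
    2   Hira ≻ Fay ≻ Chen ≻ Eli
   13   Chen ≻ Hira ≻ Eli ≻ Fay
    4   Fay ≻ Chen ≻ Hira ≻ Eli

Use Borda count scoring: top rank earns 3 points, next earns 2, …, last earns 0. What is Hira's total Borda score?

Borda scores:
  Hira: 1 + 2·3 + 13·2 + 4·1 = 37
  Chen: 0 + 2·1 + 13·3 + 4·2 = 49
  Eli: 2 + 2·0 + 13·1 + 4·0 = 15
  Fay: 3 + 2·2 + 13·0 + 4·3 = 19

37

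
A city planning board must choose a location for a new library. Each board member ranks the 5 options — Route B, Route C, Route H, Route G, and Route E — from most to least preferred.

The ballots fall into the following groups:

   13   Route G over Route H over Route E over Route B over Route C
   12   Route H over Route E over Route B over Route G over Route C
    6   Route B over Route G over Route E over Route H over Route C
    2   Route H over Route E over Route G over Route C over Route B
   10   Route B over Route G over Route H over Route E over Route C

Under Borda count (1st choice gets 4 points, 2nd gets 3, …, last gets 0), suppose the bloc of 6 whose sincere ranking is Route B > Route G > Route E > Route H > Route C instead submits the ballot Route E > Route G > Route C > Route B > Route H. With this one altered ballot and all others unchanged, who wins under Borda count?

Route G

Borda totals with the altered ballot: Route B 83, Route C 14, Route H 115, Route G 116, Route E 102.
The switch changes the winner from Route H to Route G.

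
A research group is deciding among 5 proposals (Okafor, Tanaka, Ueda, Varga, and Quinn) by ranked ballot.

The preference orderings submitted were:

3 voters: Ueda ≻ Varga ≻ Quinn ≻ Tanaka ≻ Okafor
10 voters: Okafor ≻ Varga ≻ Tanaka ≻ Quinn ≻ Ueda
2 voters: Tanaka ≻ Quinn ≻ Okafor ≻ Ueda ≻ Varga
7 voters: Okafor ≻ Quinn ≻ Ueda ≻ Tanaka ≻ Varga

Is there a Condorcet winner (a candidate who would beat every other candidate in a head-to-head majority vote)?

Head-to-head results (22 voters total):
Okafor vs Tanaka: Okafor wins 17–5.
Okafor vs Ueda: Okafor wins 19–3.
Okafor vs Varga: Okafor wins 19–3.
Okafor vs Quinn: Okafor wins 17–5.
Tanaka vs Ueda: Tanaka wins 12–10.
Tanaka vs Varga: Varga wins 13–9.
Tanaka vs Quinn: Tanaka wins 12–10.
Ueda vs Varga: Ueda wins 12–10.
Ueda vs Quinn: Quinn wins 19–3.
Varga vs Quinn: Varga wins 13–9.
Okafor beats each rival — Tanaka (17–5), Ueda (19–3), Varga (19–3), Quinn (17–5) — so Okafor is the Condorcet winner.

Yes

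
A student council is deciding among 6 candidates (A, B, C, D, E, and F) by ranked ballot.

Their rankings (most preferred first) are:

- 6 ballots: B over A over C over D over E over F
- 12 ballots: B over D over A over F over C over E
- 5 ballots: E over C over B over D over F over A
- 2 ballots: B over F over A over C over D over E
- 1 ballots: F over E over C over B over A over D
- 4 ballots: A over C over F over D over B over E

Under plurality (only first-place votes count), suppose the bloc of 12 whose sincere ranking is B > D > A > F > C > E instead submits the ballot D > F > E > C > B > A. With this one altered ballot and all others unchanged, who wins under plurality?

First-place totals with the altered ballot: A 4, B 8, C 0, D 12, E 5, F 1.
The switch changes the winner from B to D.

D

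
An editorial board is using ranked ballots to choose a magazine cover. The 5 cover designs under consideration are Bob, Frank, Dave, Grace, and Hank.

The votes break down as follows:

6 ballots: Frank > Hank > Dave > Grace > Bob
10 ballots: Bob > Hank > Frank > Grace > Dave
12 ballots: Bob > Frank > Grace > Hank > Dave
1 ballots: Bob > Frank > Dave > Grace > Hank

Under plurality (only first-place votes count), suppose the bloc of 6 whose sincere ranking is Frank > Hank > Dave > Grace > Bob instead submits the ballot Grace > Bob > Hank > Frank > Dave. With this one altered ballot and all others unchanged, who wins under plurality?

Bob

First-place totals with the altered ballot: Bob 23, Frank 0, Dave 0, Grace 6, Hank 0.
The winner is unchanged: still Bob.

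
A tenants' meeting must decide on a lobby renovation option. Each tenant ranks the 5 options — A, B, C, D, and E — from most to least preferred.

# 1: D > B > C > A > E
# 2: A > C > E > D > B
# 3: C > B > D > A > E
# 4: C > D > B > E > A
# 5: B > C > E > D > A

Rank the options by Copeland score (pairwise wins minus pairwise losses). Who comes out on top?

C

Pairwise results:
  A vs B: B wins 4–1.
  A vs C: C wins 4–1.
  A vs D: D wins 4–1.
  A vs E: A wins 3–2.
  B vs C: C wins 3–2.
  B vs D: D wins 3–2.
  B vs E: B wins 4–1.
  C vs D: C wins 4–1.
  C vs E: C wins 5–0.
  D vs E: D wins 3–2.
Copeland scores (wins − losses):
  A: 1 − 3 = -2
  B: 2 − 2 = 0
  C: 4 − 0 = 4
  D: 3 − 1 = 2
  E: 0 − 4 = -4
C has the best Copeland score.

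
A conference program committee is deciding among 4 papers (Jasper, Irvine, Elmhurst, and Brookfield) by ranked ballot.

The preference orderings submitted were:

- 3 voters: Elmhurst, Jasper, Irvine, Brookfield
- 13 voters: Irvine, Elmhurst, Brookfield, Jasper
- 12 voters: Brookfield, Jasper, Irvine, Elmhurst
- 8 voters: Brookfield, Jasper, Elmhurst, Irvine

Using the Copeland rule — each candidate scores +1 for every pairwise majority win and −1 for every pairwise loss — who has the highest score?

Brookfield

Pairwise results:
  Jasper vs Irvine: Jasper wins 23–13.
  Jasper vs Elmhurst: Jasper wins 20–16.
  Jasper vs Brookfield: Brookfield wins 33–3.
  Irvine vs Elmhurst: Irvine wins 25–11.
  Irvine vs Brookfield: Brookfield wins 20–16.
  Elmhurst vs Brookfield: Brookfield wins 20–16.
Copeland scores (wins − losses):
  Jasper: 2 − 1 = 1
  Irvine: 1 − 2 = -1
  Elmhurst: 0 − 3 = -3
  Brookfield: 3 − 0 = 3
Brookfield has the best Copeland score.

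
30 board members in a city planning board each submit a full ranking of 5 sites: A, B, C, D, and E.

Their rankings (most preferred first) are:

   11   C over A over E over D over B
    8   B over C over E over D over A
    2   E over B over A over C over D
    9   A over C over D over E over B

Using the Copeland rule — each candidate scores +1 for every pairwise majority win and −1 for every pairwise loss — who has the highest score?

C

Pairwise results:
  A vs B: A wins 20–10.
  A vs C: C wins 19–11.
  A vs D: A wins 22–8.
  A vs E: A wins 20–10.
  B vs C: C wins 20–10.
  B vs D: D wins 20–10.
  B vs E: E wins 22–8.
  C vs D: C wins 30–0.
  C vs E: C wins 28–2.
  D vs E: E wins 21–9.
Copeland scores (wins − losses):
  A: 3 − 1 = 2
  B: 0 − 4 = -4
  C: 4 − 0 = 4
  D: 1 − 3 = -2
  E: 2 − 2 = 0
C has the best Copeland score.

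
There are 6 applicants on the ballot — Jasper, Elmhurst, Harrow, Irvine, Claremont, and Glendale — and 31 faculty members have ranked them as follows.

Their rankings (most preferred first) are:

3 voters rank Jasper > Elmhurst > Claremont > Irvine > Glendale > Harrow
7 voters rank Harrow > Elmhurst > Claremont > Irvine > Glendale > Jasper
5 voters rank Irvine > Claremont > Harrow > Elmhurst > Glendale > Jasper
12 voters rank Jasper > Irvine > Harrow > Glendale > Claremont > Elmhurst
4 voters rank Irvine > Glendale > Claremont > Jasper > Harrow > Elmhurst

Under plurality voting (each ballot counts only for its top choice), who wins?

First-place vote totals:
  Jasper: 15
  Elmhurst: 0
  Harrow: 7
  Irvine: 9
  Claremont: 0
  Glendale: 0
Jasper has the most first-place votes.

Jasper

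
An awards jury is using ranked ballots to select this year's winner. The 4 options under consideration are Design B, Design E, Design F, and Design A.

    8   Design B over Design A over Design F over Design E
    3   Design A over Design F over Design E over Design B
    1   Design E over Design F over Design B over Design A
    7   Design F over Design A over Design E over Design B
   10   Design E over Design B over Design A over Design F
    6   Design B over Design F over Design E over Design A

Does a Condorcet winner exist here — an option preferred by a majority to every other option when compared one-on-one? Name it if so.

Head-to-head results (35 voters total):
Design B vs Design E: Design E wins 21–14.
Design B vs Design F: Design B wins 24–11.
Design B vs Design A: Design B wins 25–10.
Design E vs Design F: Design F wins 24–11.
Design E vs Design A: Design A wins 18–17.
Design F vs Design A: Design A wins 21–14.
No candidate beats all others: Design B beats Design F beats Design E beats Design B, a majority cycle.

None — there is no Condorcet winner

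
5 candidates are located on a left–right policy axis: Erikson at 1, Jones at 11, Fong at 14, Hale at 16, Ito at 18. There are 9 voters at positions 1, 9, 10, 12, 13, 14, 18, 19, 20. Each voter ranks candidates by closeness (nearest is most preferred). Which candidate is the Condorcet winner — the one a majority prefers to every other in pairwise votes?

With single-peaked preferences on a line, the Condorcet winner is the candidate closest to the median voter.
The median voter (position 13) is closest to Fong at 14.
Check: Fong vs Ito — voters closer to Fong: 6 of 9.

Fong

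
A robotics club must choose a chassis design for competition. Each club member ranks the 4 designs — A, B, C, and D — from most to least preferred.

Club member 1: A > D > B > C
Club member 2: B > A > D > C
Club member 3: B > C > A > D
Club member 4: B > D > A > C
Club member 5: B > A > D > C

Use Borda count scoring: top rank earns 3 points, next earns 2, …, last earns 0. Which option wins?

B

Borda scores:
  A: 3 + 2 + 1 + 1 + 2 = 9
  B: 1 + 3 + 3 + 3 + 3 = 13
  C: 0 + 0 + 2 + 0 + 0 = 2
  D: 2 + 1 + 0 + 2 + 1 = 6
B has the highest total.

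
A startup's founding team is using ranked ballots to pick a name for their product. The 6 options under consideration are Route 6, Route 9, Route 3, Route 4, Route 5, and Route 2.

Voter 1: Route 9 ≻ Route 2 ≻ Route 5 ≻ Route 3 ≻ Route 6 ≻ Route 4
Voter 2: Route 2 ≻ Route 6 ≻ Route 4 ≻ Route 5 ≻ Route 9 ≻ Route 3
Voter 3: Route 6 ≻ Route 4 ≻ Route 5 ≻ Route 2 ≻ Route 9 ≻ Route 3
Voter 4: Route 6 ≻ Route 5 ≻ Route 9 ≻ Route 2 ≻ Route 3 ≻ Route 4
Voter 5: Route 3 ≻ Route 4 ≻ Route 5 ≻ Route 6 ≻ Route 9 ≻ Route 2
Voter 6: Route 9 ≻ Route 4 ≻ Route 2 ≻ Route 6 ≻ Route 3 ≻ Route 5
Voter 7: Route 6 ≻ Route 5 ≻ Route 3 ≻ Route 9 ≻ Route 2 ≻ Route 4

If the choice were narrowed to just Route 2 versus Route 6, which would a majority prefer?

Ballots ranking Route 2 above Route 6: 3.
Ballots ranking Route 6 above Route 2: 4.
Route 6 wins the head-to-head, 4–3.

Route 6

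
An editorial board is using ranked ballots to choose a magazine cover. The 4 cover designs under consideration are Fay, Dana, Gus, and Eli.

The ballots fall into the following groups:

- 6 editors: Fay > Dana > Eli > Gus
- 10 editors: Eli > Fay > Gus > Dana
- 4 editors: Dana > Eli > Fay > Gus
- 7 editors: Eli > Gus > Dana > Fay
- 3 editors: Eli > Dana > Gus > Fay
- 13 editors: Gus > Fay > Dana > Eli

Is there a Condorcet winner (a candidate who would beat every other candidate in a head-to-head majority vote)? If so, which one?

Head-to-head results (43 voters total):
Fay vs Dana: Fay wins 29–14.
Fay vs Gus: Gus wins 23–20.
Fay vs Eli: Eli wins 24–19.
Dana vs Gus: Gus wins 30–13.
Dana vs Eli: Dana wins 23–20.
Gus vs Eli: Eli wins 30–13.
No candidate beats all others: Fay beats Dana beats Eli beats Fay, a majority cycle.

No Condorcet winner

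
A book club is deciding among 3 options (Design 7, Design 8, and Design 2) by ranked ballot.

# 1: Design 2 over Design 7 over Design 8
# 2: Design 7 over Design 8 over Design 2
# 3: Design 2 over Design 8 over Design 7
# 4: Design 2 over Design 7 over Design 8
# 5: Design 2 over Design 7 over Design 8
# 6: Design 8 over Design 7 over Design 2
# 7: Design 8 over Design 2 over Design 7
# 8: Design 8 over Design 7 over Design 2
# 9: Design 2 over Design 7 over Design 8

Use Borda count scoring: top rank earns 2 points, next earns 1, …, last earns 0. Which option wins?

Design 2

Borda scores:
  Design 7: 1 + 2 + 0 + 1 + 1 + 1 + 0 + 1 + 1 = 8
  Design 8: 0 + 1 + 1 + 0 + 0 + 2 + 2 + 2 + 0 = 8
  Design 2: 2 + 0 + 2 + 2 + 2 + 0 + 1 + 0 + 2 = 11
Design 2 has the highest total.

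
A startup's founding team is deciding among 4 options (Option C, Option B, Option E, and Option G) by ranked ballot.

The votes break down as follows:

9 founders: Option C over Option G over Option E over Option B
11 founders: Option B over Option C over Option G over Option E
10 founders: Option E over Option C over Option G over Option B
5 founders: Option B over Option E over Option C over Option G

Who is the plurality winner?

First-place vote totals:
  Option C: 9
  Option B: 16
  Option E: 10
  Option G: 0
Option B has the most first-place votes.

Option B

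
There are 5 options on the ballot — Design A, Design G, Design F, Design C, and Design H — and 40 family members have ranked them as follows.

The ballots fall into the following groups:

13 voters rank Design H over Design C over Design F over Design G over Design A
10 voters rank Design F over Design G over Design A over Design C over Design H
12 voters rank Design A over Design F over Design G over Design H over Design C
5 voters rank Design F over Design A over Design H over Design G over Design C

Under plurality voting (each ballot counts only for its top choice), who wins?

First-place vote totals:
  Design A: 12
  Design G: 0
  Design F: 15
  Design C: 0
  Design H: 13
Design F has the most first-place votes.

Design F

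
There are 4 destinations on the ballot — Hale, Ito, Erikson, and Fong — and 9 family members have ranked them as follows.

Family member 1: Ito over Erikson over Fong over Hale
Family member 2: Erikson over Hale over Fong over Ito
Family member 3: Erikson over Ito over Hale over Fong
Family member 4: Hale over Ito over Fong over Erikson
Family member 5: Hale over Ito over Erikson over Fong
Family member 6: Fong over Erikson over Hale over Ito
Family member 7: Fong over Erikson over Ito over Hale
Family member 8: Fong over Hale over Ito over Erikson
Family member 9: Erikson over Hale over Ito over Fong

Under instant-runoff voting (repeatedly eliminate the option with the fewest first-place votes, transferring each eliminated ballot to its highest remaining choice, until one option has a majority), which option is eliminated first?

Ito

Round 1: Erikson 3, Fong 3, Hale 2, Ito 1. Ito has the fewest and is eliminated.
Round 2: Erikson 4, Fong 3, Hale 2. Hale has the fewest and is eliminated.
Round 3: Erikson 5, Fong 4. Erikson has a majority.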